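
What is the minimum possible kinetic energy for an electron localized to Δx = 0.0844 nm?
1.337 eV

Localizing a particle requires giving it sufficient momentum uncertainty:

1. From uncertainty principle: Δp ≥ ℏ/(2Δx)
   Δp_min = (1.055e-34 J·s) / (2 × 8.440e-11 m)
   Δp_min = 6.247e-25 kg·m/s

2. This momentum uncertainty corresponds to kinetic energy:
   KE ≈ (Δp)²/(2m) = (6.247e-25)²/(2 × 9.109e-31 kg)
   KE = 2.142e-19 J = 1.337 eV

Tighter localization requires more energy.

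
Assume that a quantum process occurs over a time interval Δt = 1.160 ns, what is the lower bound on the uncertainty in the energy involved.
283.712 neV

Using the energy-time uncertainty principle:
ΔEΔt ≥ ℏ/2

The minimum uncertainty in energy is:
ΔE_min = ℏ/(2Δt)
ΔE_min = (1.055e-34 J·s) / (2 × 1.160e-09 s)
ΔE_min = 4.546e-26 J = 283.712 neV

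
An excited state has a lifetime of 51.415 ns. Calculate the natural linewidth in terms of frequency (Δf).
1.548 MHz

Using the energy-time uncertainty principle and E = hf:
ΔEΔt ≥ ℏ/2
hΔf·Δt ≥ ℏ/2

The minimum frequency uncertainty is:
Δf = ℏ/(2hτ) = 1/(4πτ)
Δf = 1/(4π × 5.142e-08 s)
Δf = 1.548e+06 Hz = 1.548 MHz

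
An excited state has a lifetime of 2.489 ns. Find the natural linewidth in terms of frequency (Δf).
31.972 MHz

Using the energy-time uncertainty principle and E = hf:
ΔEΔt ≥ ℏ/2
hΔf·Δt ≥ ℏ/2

The minimum frequency uncertainty is:
Δf = ℏ/(2hτ) = 1/(4πτ)
Δf = 1/(4π × 2.489e-09 s)
Δf = 3.197e+07 Hz = 31.972 MHz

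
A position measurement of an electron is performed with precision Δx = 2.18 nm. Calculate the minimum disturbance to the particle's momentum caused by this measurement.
2.419 × 10^-26 kg·m/s

The uncertainty principle implies that measuring position disturbs momentum:
ΔxΔp ≥ ℏ/2

When we measure position with precision Δx, we necessarily introduce a momentum uncertainty:
Δp ≥ ℏ/(2Δx)
Δp_min = (1.055e-34 J·s) / (2 × 2.180e-09 m)
Δp_min = 2.419e-26 kg·m/s

The more precisely we measure position, the greater the momentum disturbance.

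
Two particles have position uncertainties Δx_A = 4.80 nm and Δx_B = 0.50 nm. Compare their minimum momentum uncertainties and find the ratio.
Particle B has the larger minimum momentum uncertainty, by a factor of 9.60.

For each particle, the minimum momentum uncertainty is Δp_min = ℏ/(2Δx):

Particle A: Δp_A = ℏ/(2×4.800e-09 m) = 1.099e-26 kg·m/s
Particle B: Δp_B = ℏ/(2×5.000e-10 m) = 1.055e-25 kg·m/s

Ratio: Δp_B/Δp_A = 9.60

Since Δp_min ∝ 1/Δx, the particle with smaller position uncertainty (B) has larger momentum uncertainty.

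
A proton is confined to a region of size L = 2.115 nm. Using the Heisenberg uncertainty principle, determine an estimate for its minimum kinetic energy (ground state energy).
1.160 μeV

Using the uncertainty principle to estimate ground state energy:

1. The position uncertainty is approximately the confinement size:
   Δx ≈ L = 2.115e-09 m

2. From ΔxΔp ≥ ℏ/2, the minimum momentum uncertainty is:
   Δp ≈ ℏ/(2L) = 2.493e-26 kg·m/s

3. The kinetic energy is approximately:
   KE ≈ (Δp)²/(2m) = (2.493e-26)²/(2 × 1.673e-27 kg)
   KE ≈ 1.858e-25 J = 1.160 μeV

This is an order-of-magnitude estimate of the ground state energy.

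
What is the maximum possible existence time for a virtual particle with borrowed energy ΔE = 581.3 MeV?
5.662 × 10^-25 s

Using the energy-time uncertainty principle:
ΔEΔt ≥ ℏ/2

For a virtual particle borrowing energy ΔE, the maximum lifetime is:
Δt_max = ℏ/(2ΔE)

Converting energy:
ΔE = 581.3 MeV = 9.313e-11 J

Δt_max = (1.055e-34 J·s) / (2 × 9.313e-11 J)
Δt_max = 5.662e-25 s = 5.662 × 10^-25 s

Virtual particles with higher borrowed energy exist for shorter times.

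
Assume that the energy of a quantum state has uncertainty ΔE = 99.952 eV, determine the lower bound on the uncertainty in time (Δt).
3.293 as

Using the energy-time uncertainty principle:
ΔEΔt ≥ ℏ/2

The minimum uncertainty in time is:
Δt_min = ℏ/(2ΔE)
Δt_min = (1.055e-34 J·s) / (2 × 1.601e-17 J)
Δt_min = 3.293e-18 s = 3.293 as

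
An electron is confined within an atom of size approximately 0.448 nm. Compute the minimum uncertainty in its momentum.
1.177 × 10^-25 kg·m/s

Using the Heisenberg uncertainty principle:
ΔxΔp ≥ ℏ/2

With Δx ≈ L = 4.480e-10 m (the confinement size):
Δp_min = ℏ/(2Δx)
Δp_min = (1.055e-34 J·s) / (2 × 4.480e-10 m)
Δp_min = 1.177e-25 kg·m/s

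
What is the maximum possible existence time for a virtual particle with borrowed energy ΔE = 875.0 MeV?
3.761 × 10^-25 s

Using the energy-time uncertainty principle:
ΔEΔt ≥ ℏ/2

For a virtual particle borrowing energy ΔE, the maximum lifetime is:
Δt_max = ℏ/(2ΔE)

Converting energy:
ΔE = 875.0 MeV = 1.402e-10 J

Δt_max = (1.055e-34 J·s) / (2 × 1.402e-10 J)
Δt_max = 3.761e-25 s = 3.761 × 10^-25 s

Virtual particles with higher borrowed energy exist for shorter times.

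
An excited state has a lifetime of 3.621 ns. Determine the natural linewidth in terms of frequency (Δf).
21.977 MHz

Using the energy-time uncertainty principle and E = hf:
ΔEΔt ≥ ℏ/2
hΔf·Δt ≥ ℏ/2

The minimum frequency uncertainty is:
Δf = ℏ/(2hτ) = 1/(4πτ)
Δf = 1/(4π × 3.621e-09 s)
Δf = 2.198e+07 Hz = 21.977 MHz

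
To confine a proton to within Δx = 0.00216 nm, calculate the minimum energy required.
1.112 eV

Localizing a particle requires giving it sufficient momentum uncertainty:

1. From uncertainty principle: Δp ≥ ℏ/(2Δx)
   Δp_min = (1.055e-34 J·s) / (2 × 2.160e-12 m)
   Δp_min = 2.441e-23 kg·m/s

2. This momentum uncertainty corresponds to kinetic energy:
   KE ≈ (Δp)²/(2m) = (2.441e-23)²/(2 × 1.673e-27 kg)
   KE = 1.781e-19 J = 1.112 eV

Tighter localization requires more energy.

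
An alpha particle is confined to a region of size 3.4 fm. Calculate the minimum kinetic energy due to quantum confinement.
112.959 keV

Using the uncertainty principle:

1. Position uncertainty: Δx ≈ 3.400e-15 m
2. Minimum momentum uncertainty: Δp = ℏ/(2Δx) = 1.551e-20 kg·m/s
3. Minimum kinetic energy:
   KE = (Δp)²/(2m) = (1.551e-20)²/(2 × 6.645e-27 kg)
   KE = 1.810e-14 J = 112.959 keV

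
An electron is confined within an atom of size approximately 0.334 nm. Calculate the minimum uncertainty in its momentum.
1.579 × 10^-25 kg·m/s

Using the Heisenberg uncertainty principle:
ΔxΔp ≥ ℏ/2

With Δx ≈ L = 3.340e-10 m (the confinement size):
Δp_min = ℏ/(2Δx)
Δp_min = (1.055e-34 J·s) / (2 × 3.340e-10 m)
Δp_min = 1.579e-25 kg·m/s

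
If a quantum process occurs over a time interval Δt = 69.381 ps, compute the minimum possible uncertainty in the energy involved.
4.743 μeV

Using the energy-time uncertainty principle:
ΔEΔt ≥ ℏ/2

The minimum uncertainty in energy is:
ΔE_min = ℏ/(2Δt)
ΔE_min = (1.055e-34 J·s) / (2 × 6.938e-11 s)
ΔE_min = 7.600e-25 J = 4.743 μeV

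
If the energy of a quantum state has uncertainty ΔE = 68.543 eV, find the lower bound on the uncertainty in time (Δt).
4.801 as

Using the energy-time uncertainty principle:
ΔEΔt ≥ ℏ/2

The minimum uncertainty in time is:
Δt_min = ℏ/(2ΔE)
Δt_min = (1.055e-34 J·s) / (2 × 1.098e-17 J)
Δt_min = 4.801e-18 s = 4.801 as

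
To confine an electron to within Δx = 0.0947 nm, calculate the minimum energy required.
1.062 eV

Localizing a particle requires giving it sufficient momentum uncertainty:

1. From uncertainty principle: Δp ≥ ℏ/(2Δx)
   Δp_min = (1.055e-34 J·s) / (2 × 9.470e-11 m)
   Δp_min = 5.568e-25 kg·m/s

2. This momentum uncertainty corresponds to kinetic energy:
   KE ≈ (Δp)²/(2m) = (5.568e-25)²/(2 × 9.109e-31 kg)
   KE = 1.702e-19 J = 1.062 eV

Tighter localization requires more energy.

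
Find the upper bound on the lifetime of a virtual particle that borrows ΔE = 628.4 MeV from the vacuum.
5.237 × 10^-25 s

Using the energy-time uncertainty principle:
ΔEΔt ≥ ℏ/2

For a virtual particle borrowing energy ΔE, the maximum lifetime is:
Δt_max = ℏ/(2ΔE)

Converting energy:
ΔE = 628.4 MeV = 1.007e-10 J

Δt_max = (1.055e-34 J·s) / (2 × 1.007e-10 J)
Δt_max = 5.237e-25 s = 5.237 × 10^-25 s

Virtual particles with higher borrowed energy exist for shorter times.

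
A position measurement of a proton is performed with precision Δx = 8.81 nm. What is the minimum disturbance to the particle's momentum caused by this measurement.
5.985 × 10^-27 kg·m/s

The uncertainty principle implies that measuring position disturbs momentum:
ΔxΔp ≥ ℏ/2

When we measure position with precision Δx, we necessarily introduce a momentum uncertainty:
Δp ≥ ℏ/(2Δx)
Δp_min = (1.055e-34 J·s) / (2 × 8.810e-09 m)
Δp_min = 5.985e-27 kg·m/s

The more precisely we measure position, the greater the momentum disturbance.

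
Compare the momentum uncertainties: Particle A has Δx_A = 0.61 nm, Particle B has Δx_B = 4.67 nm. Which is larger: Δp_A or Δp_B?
Particle A has the larger minimum momentum uncertainty, by a factor of 7.66.

For each particle, the minimum momentum uncertainty is Δp_min = ℏ/(2Δx):

Particle A: Δp_A = ℏ/(2×6.100e-10 m) = 8.644e-26 kg·m/s
Particle B: Δp_B = ℏ/(2×4.670e-09 m) = 1.129e-26 kg·m/s

Ratio: Δp_A/Δp_B = 7.66

Since Δp_min ∝ 1/Δx, the particle with smaller position uncertainty (A) has larger momentum uncertainty.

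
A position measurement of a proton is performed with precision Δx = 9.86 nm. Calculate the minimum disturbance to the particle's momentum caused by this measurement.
5.348 × 10^-27 kg·m/s

The uncertainty principle implies that measuring position disturbs momentum:
ΔxΔp ≥ ℏ/2

When we measure position with precision Δx, we necessarily introduce a momentum uncertainty:
Δp ≥ ℏ/(2Δx)
Δp_min = (1.055e-34 J·s) / (2 × 9.860e-09 m)
Δp_min = 5.348e-27 kg·m/s

The more precisely we measure position, the greater the momentum disturbance.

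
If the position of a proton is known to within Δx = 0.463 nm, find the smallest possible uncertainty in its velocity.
68.088 m/s

Using the Heisenberg uncertainty principle and Δp = mΔv:
ΔxΔp ≥ ℏ/2
Δx(mΔv) ≥ ℏ/2

The minimum uncertainty in velocity is:
Δv_min = ℏ/(2mΔx)
Δv_min = (1.055e-34 J·s) / (2 × 1.673e-27 kg × 4.630e-10 m)
Δv_min = 6.809e+01 m/s = 68.088 m/s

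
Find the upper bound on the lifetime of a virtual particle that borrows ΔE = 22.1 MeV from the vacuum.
14.892 ys

Using the energy-time uncertainty principle:
ΔEΔt ≥ ℏ/2

For a virtual particle borrowing energy ΔE, the maximum lifetime is:
Δt_max = ℏ/(2ΔE)

Converting energy:
ΔE = 22.1 MeV = 3.541e-12 J

Δt_max = (1.055e-34 J·s) / (2 × 3.541e-12 J)
Δt_max = 1.489e-23 s = 14.892 ys

Virtual particles with higher borrowed energy exist for shorter times.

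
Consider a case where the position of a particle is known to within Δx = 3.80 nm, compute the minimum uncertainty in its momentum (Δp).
1.388 × 10^-26 kg·m/s

Using the Heisenberg uncertainty principle:
ΔxΔp ≥ ℏ/2

The minimum uncertainty in momentum is:
Δp_min = ℏ/(2Δx)
Δp_min = (1.055e-34 J·s) / (2 × 3.800e-09 m)
Δp_min = 1.388e-26 kg·m/s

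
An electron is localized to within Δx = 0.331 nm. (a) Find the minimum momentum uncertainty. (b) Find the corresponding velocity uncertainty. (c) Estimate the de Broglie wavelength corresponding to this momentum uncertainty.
(a) Δp_min = 1.593 × 10^-25 kg·m/s
(b) Δv_min = 174.876 km/s
(c) λ_dB = 4.159 nm

Step-by-step:

(a) From the uncertainty principle:
Δp_min = ℏ/(2Δx) = (1.055e-34 J·s)/(2 × 3.310e-10 m) = 1.593e-25 kg·m/s

(b) The velocity uncertainty:
Δv = Δp/m = (1.593e-25 kg·m/s)/(9.109e-31 kg) = 1.749e+05 m/s = 174.876 km/s

(c) The de Broglie wavelength for this momentum:
λ = h/p = (6.626e-34 J·s)/(1.593e-25 kg·m/s) = 4.159e-09 m = 4.159 nm

Note: The de Broglie wavelength is comparable to the localization size, as expected from wave-particle duality.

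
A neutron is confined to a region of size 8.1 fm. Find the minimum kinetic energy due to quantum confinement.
78.956 keV

Using the uncertainty principle:

1. Position uncertainty: Δx ≈ 8.100e-15 m
2. Minimum momentum uncertainty: Δp = ℏ/(2Δx) = 6.510e-21 kg·m/s
3. Minimum kinetic energy:
   KE = (Δp)²/(2m) = (6.510e-21)²/(2 × 1.675e-27 kg)
   KE = 1.265e-14 J = 78.956 keV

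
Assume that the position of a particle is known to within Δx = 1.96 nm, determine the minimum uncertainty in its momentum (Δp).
2.690 × 10^-26 kg·m/s

Using the Heisenberg uncertainty principle:
ΔxΔp ≥ ℏ/2

The minimum uncertainty in momentum is:
Δp_min = ℏ/(2Δx)
Δp_min = (1.055e-34 J·s) / (2 × 1.960e-09 m)
Δp_min = 2.690e-26 kg·m/s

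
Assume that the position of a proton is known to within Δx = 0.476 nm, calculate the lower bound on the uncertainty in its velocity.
66.228 m/s

Using the Heisenberg uncertainty principle and Δp = mΔv:
ΔxΔp ≥ ℏ/2
Δx(mΔv) ≥ ℏ/2

The minimum uncertainty in velocity is:
Δv_min = ℏ/(2mΔx)
Δv_min = (1.055e-34 J·s) / (2 × 1.673e-27 kg × 4.760e-10 m)
Δv_min = 6.623e+01 m/s = 66.228 m/s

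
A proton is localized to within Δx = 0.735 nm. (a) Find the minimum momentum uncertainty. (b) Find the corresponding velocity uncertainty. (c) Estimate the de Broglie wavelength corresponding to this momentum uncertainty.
(a) Δp_min = 7.174 × 10^-26 kg·m/s
(b) Δv_min = 42.890 m/s
(c) λ_dB = 9.236 nm

Step-by-step:

(a) From the uncertainty principle:
Δp_min = ℏ/(2Δx) = (1.055e-34 J·s)/(2 × 7.350e-10 m) = 7.174e-26 kg·m/s

(b) The velocity uncertainty:
Δv = Δp/m = (7.174e-26 kg·m/s)/(1.673e-27 kg) = 4.289e+01 m/s = 42.890 m/s

(c) The de Broglie wavelength for this momentum:
λ = h/p = (6.626e-34 J·s)/(7.174e-26 kg·m/s) = 9.236e-09 m = 9.236 nm

Note: The de Broglie wavelength is comparable to the localization size, as expected from wave-particle duality.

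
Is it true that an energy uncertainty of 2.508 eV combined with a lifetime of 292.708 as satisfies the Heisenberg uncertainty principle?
Yes, it satisfies the uncertainty relation.

Calculate the product ΔEΔt:
ΔE = 2.508 eV = 4.018e-19 J
ΔEΔt = (4.018e-19 J) × (2.927e-16 s)
ΔEΔt = 1.176e-34 J·s

Compare to the minimum allowed value ℏ/2:
ℏ/2 = 5.273e-35 J·s

Since ΔEΔt = 1.176e-34 J·s ≥ 5.273e-35 J·s = ℏ/2,
this satisfies the uncertainty relation.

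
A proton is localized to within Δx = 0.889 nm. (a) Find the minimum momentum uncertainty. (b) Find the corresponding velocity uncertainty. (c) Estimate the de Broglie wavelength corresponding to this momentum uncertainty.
(a) Δp_min = 5.931 × 10^-26 kg·m/s
(b) Δv_min = 35.461 m/s
(c) λ_dB = 11.172 nm

Step-by-step:

(a) From the uncertainty principle:
Δp_min = ℏ/(2Δx) = (1.055e-34 J·s)/(2 × 8.890e-10 m) = 5.931e-26 kg·m/s

(b) The velocity uncertainty:
Δv = Δp/m = (5.931e-26 kg·m/s)/(1.673e-27 kg) = 3.546e+01 m/s = 35.461 m/s

(c) The de Broglie wavelength for this momentum:
λ = h/p = (6.626e-34 J·s)/(5.931e-26 kg·m/s) = 1.117e-08 m = 11.172 nm

Note: The de Broglie wavelength is comparable to the localization size, as expected from wave-particle duality.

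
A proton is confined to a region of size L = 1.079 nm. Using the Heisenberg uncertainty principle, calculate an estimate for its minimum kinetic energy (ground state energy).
4.456 μeV

Using the uncertainty principle to estimate ground state energy:

1. The position uncertainty is approximately the confinement size:
   Δx ≈ L = 1.079e-09 m

2. From ΔxΔp ≥ ℏ/2, the minimum momentum uncertainty is:
   Δp ≈ ℏ/(2L) = 4.887e-26 kg·m/s

3. The kinetic energy is approximately:
   KE ≈ (Δp)²/(2m) = (4.887e-26)²/(2 × 1.673e-27 kg)
   KE ≈ 7.139e-25 J = 4.456 μeV

This is an order-of-magnitude estimate of the ground state energy.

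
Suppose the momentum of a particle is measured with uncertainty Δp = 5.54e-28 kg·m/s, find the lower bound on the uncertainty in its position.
95.178 nm

Using the Heisenberg uncertainty principle:
ΔxΔp ≥ ℏ/2

The minimum uncertainty in position is:
Δx_min = ℏ/(2Δp)
Δx_min = (1.055e-34 J·s) / (2 × 5.540e-28 kg·m/s)
Δx_min = 9.518e-08 m = 95.178 nm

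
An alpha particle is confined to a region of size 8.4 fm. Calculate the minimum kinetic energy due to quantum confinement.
18.506 keV

Using the uncertainty principle:

1. Position uncertainty: Δx ≈ 8.400e-15 m
2. Minimum momentum uncertainty: Δp = ℏ/(2Δx) = 6.277e-21 kg·m/s
3. Minimum kinetic energy:
   KE = (Δp)²/(2m) = (6.277e-21)²/(2 × 6.645e-27 kg)
   KE = 2.965e-15 J = 18.506 keV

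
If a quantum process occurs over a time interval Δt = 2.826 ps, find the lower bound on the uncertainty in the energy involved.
116.456 μeV

Using the energy-time uncertainty principle:
ΔEΔt ≥ ℏ/2

The minimum uncertainty in energy is:
ΔE_min = ℏ/(2Δt)
ΔE_min = (1.055e-34 J·s) / (2 × 2.826e-12 s)
ΔE_min = 1.866e-23 J = 116.456 μeV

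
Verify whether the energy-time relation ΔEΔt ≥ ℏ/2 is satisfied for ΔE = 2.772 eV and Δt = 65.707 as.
No, it violates the uncertainty relation.

Calculate the product ΔEΔt:
ΔE = 2.772 eV = 4.441e-19 J
ΔEΔt = (4.441e-19 J) × (6.571e-17 s)
ΔEΔt = 2.918e-35 J·s

Compare to the minimum allowed value ℏ/2:
ℏ/2 = 5.273e-35 J·s

Since ΔEΔt = 2.918e-35 J·s < 5.273e-35 J·s = ℏ/2,
this violates the uncertainty relation.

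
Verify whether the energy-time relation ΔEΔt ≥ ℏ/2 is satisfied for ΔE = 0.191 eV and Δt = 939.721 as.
No, it violates the uncertainty relation.

Calculate the product ΔEΔt:
ΔE = 0.191 eV = 3.060e-20 J
ΔEΔt = (3.060e-20 J) × (9.397e-16 s)
ΔEΔt = 2.876e-35 J·s

Compare to the minimum allowed value ℏ/2:
ℏ/2 = 5.273e-35 J·s

Since ΔEΔt = 2.876e-35 J·s < 5.273e-35 J·s = ℏ/2,
this violates the uncertainty relation.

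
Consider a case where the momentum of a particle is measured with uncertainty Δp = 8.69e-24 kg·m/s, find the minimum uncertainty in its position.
6.068 pm

Using the Heisenberg uncertainty principle:
ΔxΔp ≥ ℏ/2

The minimum uncertainty in position is:
Δx_min = ℏ/(2Δp)
Δx_min = (1.055e-34 J·s) / (2 × 8.690e-24 kg·m/s)
Δx_min = 6.068e-12 m = 6.068 pm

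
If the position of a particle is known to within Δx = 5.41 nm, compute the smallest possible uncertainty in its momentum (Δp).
9.747 × 10^-27 kg·m/s

Using the Heisenberg uncertainty principle:
ΔxΔp ≥ ℏ/2

The minimum uncertainty in momentum is:
Δp_min = ℏ/(2Δx)
Δp_min = (1.055e-34 J·s) / (2 × 5.410e-09 m)
Δp_min = 9.747e-27 kg·m/s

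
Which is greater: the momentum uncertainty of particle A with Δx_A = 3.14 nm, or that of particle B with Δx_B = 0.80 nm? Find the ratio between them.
Particle B has the larger minimum momentum uncertainty, by a factor of 3.93.

For each particle, the minimum momentum uncertainty is Δp_min = ℏ/(2Δx):

Particle A: Δp_A = ℏ/(2×3.140e-09 m) = 1.679e-26 kg·m/s
Particle B: Δp_B = ℏ/(2×8.000e-10 m) = 6.591e-26 kg·m/s

Ratio: Δp_B/Δp_A = 3.93

Since Δp_min ∝ 1/Δx, the particle with smaller position uncertainty (B) has larger momentum uncertainty.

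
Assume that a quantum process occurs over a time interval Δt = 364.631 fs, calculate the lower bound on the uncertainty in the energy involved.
902.573 μeV

Using the energy-time uncertainty principle:
ΔEΔt ≥ ℏ/2

The minimum uncertainty in energy is:
ΔE_min = ℏ/(2Δt)
ΔE_min = (1.055e-34 J·s) / (2 × 3.646e-13 s)
ΔE_min = 1.446e-22 J = 902.573 μeV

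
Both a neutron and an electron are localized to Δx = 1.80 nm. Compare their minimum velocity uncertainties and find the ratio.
The electron has the larger minimum velocity uncertainty, by a ratio of 1838.7.

For both particles, Δp_min = ℏ/(2Δx) = 2.929e-26 kg·m/s (same for both).

The velocity uncertainty is Δv = Δp/m:
- neutron: Δv = 2.929e-26 / 1.675e-27 = 1.749e+01 m/s = 17.490 m/s
- electron: Δv = 2.929e-26 / 9.109e-31 = 3.216e+04 m/s = 32.158 km/s

Ratio: 3.216e+04 / 1.749e+01 = 1838.7

The lighter particle has larger velocity uncertainty because Δv ∝ 1/m.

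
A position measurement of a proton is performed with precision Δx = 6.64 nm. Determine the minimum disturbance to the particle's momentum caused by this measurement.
7.941 × 10^-27 kg·m/s

The uncertainty principle implies that measuring position disturbs momentum:
ΔxΔp ≥ ℏ/2

When we measure position with precision Δx, we necessarily introduce a momentum uncertainty:
Δp ≥ ℏ/(2Δx)
Δp_min = (1.055e-34 J·s) / (2 × 6.640e-09 m)
Δp_min = 7.941e-27 kg·m/s

The more precisely we measure position, the greater the momentum disturbance.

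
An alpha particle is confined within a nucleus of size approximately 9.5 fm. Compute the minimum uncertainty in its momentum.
5.550 × 10^-21 kg·m/s

Using the Heisenberg uncertainty principle:
ΔxΔp ≥ ℏ/2

With Δx ≈ L = 9.500e-15 m (the confinement size):
Δp_min = ℏ/(2Δx)
Δp_min = (1.055e-34 J·s) / (2 × 9.500e-15 m)
Δp_min = 5.550e-21 kg·m/s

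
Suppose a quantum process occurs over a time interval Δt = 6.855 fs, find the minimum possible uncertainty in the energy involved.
48.010 meV

Using the energy-time uncertainty principle:
ΔEΔt ≥ ℏ/2

The minimum uncertainty in energy is:
ΔE_min = ℏ/(2Δt)
ΔE_min = (1.055e-34 J·s) / (2 × 6.855e-15 s)
ΔE_min = 7.692e-21 J = 48.010 meV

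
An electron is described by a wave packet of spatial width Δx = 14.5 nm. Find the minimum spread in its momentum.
3.636 × 10^-27 kg·m/s

For a wave packet, the spatial width Δx and momentum spread Δp are related by the uncertainty principle:
ΔxΔp ≥ ℏ/2

The minimum momentum spread is:
Δp_min = ℏ/(2Δx)
Δp_min = (1.055e-34 J·s) / (2 × 1.450e-08 m)
Δp_min = 3.636e-27 kg·m/s

A wave packet cannot have both a well-defined position and well-defined momentum.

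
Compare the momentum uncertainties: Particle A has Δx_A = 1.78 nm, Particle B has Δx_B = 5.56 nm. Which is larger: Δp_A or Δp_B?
Particle A has the larger minimum momentum uncertainty, by a factor of 3.12.

For each particle, the minimum momentum uncertainty is Δp_min = ℏ/(2Δx):

Particle A: Δp_A = ℏ/(2×1.780e-09 m) = 2.962e-26 kg·m/s
Particle B: Δp_B = ℏ/(2×5.560e-09 m) = 9.484e-27 kg·m/s

Ratio: Δp_A/Δp_B = 3.12

Since Δp_min ∝ 1/Δx, the particle with smaller position uncertainty (A) has larger momentum uncertainty.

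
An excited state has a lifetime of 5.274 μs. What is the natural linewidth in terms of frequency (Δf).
15.089 kHz

Using the energy-time uncertainty principle and E = hf:
ΔEΔt ≥ ℏ/2
hΔf·Δt ≥ ℏ/2

The minimum frequency uncertainty is:
Δf = ℏ/(2hτ) = 1/(4πτ)
Δf = 1/(4π × 5.274e-06 s)
Δf = 1.509e+04 Hz = 15.089 kHz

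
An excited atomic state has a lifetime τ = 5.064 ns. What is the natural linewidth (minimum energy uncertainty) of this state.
64.989 neV

Using the energy-time uncertainty principle:
ΔEΔt ≥ ℏ/2

The lifetime τ represents the time uncertainty Δt.
The natural linewidth (minimum energy uncertainty) is:

ΔE = ℏ/(2τ)
ΔE = (1.055e-34 J·s) / (2 × 5.064e-09 s)
ΔE = 1.041e-26 J = 64.989 neV

This natural linewidth limits the precision of spectroscopic measurements.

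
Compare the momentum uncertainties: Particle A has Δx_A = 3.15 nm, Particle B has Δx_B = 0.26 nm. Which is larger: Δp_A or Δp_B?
Particle B has the larger minimum momentum uncertainty, by a factor of 12.12.

For each particle, the minimum momentum uncertainty is Δp_min = ℏ/(2Δx):

Particle A: Δp_A = ℏ/(2×3.150e-09 m) = 1.674e-26 kg·m/s
Particle B: Δp_B = ℏ/(2×2.600e-10 m) = 2.028e-25 kg·m/s

Ratio: Δp_B/Δp_A = 12.12

Since Δp_min ∝ 1/Δx, the particle with smaller position uncertainty (B) has larger momentum uncertainty.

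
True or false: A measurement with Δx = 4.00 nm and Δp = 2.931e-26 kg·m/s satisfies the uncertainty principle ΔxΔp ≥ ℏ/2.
Yes, it satisfies the uncertainty principle.

Calculate the product ΔxΔp:
ΔxΔp = (4.000e-09 m) × (2.931e-26 kg·m/s)
ΔxΔp = 1.172e-34 J·s

Compare to the minimum allowed value ℏ/2:
ℏ/2 = 5.273e-35 J·s

Since ΔxΔp = 1.172e-34 J·s ≥ 5.273e-35 J·s = ℏ/2,
the measurement satisfies the uncertainty principle.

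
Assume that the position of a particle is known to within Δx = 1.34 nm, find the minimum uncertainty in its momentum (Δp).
3.935 × 10^-26 kg·m/s

Using the Heisenberg uncertainty principle:
ΔxΔp ≥ ℏ/2

The minimum uncertainty in momentum is:
Δp_min = ℏ/(2Δx)
Δp_min = (1.055e-34 J·s) / (2 × 1.340e-09 m)
Δp_min = 3.935e-26 kg·m/s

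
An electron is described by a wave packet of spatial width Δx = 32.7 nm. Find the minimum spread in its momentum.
1.612 × 10^-27 kg·m/s

For a wave packet, the spatial width Δx and momentum spread Δp are related by the uncertainty principle:
ΔxΔp ≥ ℏ/2

The minimum momentum spread is:
Δp_min = ℏ/(2Δx)
Δp_min = (1.055e-34 J·s) / (2 × 3.270e-08 m)
Δp_min = 1.612e-27 kg·m/s

A wave packet cannot have both a well-defined position and well-defined momentum.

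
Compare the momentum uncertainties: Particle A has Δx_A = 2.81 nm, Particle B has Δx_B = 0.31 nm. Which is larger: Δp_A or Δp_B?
Particle B has the larger minimum momentum uncertainty, by a factor of 9.06.

For each particle, the minimum momentum uncertainty is Δp_min = ℏ/(2Δx):

Particle A: Δp_A = ℏ/(2×2.810e-09 m) = 1.876e-26 kg·m/s
Particle B: Δp_B = ℏ/(2×3.100e-10 m) = 1.701e-25 kg·m/s

Ratio: Δp_B/Δp_A = 9.06

Since Δp_min ∝ 1/Δx, the particle with smaller position uncertainty (B) has larger momentum uncertainty.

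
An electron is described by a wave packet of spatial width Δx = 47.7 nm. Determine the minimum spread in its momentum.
1.105 × 10^-27 kg·m/s

For a wave packet, the spatial width Δx and momentum spread Δp are related by the uncertainty principle:
ΔxΔp ≥ ℏ/2

The minimum momentum spread is:
Δp_min = ℏ/(2Δx)
Δp_min = (1.055e-34 J·s) / (2 × 4.770e-08 m)
Δp_min = 1.105e-27 kg·m/s

A wave packet cannot have both a well-defined position and well-defined momentum.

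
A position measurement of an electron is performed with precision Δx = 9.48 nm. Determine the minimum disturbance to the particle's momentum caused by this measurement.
5.562 × 10^-27 kg·m/s

The uncertainty principle implies that measuring position disturbs momentum:
ΔxΔp ≥ ℏ/2

When we measure position with precision Δx, we necessarily introduce a momentum uncertainty:
Δp ≥ ℏ/(2Δx)
Δp_min = (1.055e-34 J·s) / (2 × 9.480e-09 m)
Δp_min = 5.562e-27 kg·m/s

The more precisely we measure position, the greater the momentum disturbance.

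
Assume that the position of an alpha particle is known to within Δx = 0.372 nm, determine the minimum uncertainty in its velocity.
21.332 m/s

Using the Heisenberg uncertainty principle and Δp = mΔv:
ΔxΔp ≥ ℏ/2
Δx(mΔv) ≥ ℏ/2

The minimum uncertainty in velocity is:
Δv_min = ℏ/(2mΔx)
Δv_min = (1.055e-34 J·s) / (2 × 6.645e-27 kg × 3.720e-10 m)
Δv_min = 2.133e+01 m/s = 21.332 m/s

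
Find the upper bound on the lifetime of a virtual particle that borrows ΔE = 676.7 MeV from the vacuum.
4.863 × 10^-25 s

Using the energy-time uncertainty principle:
ΔEΔt ≥ ℏ/2

For a virtual particle borrowing energy ΔE, the maximum lifetime is:
Δt_max = ℏ/(2ΔE)

Converting energy:
ΔE = 676.7 MeV = 1.084e-10 J

Δt_max = (1.055e-34 J·s) / (2 × 1.084e-10 J)
Δt_max = 4.863e-25 s = 4.863 × 10^-25 s

Virtual particles with higher borrowed energy exist for shorter times.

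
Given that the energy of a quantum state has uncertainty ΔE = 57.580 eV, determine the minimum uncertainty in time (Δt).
5.716 as

Using the energy-time uncertainty principle:
ΔEΔt ≥ ℏ/2

The minimum uncertainty in time is:
Δt_min = ℏ/(2ΔE)
Δt_min = (1.055e-34 J·s) / (2 × 9.225e-18 J)
Δt_min = 5.716e-18 s = 5.716 as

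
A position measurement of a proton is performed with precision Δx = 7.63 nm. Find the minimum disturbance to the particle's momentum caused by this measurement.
6.911 × 10^-27 kg·m/s

The uncertainty principle implies that measuring position disturbs momentum:
ΔxΔp ≥ ℏ/2

When we measure position with precision Δx, we necessarily introduce a momentum uncertainty:
Δp ≥ ℏ/(2Δx)
Δp_min = (1.055e-34 J·s) / (2 × 7.630e-09 m)
Δp_min = 6.911e-27 kg·m/s

The more precisely we measure position, the greater the momentum disturbance.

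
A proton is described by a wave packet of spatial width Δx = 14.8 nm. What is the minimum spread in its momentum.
3.563 × 10^-27 kg·m/s

For a wave packet, the spatial width Δx and momentum spread Δp are related by the uncertainty principle:
ΔxΔp ≥ ℏ/2

The minimum momentum spread is:
Δp_min = ℏ/(2Δx)
Δp_min = (1.055e-34 J·s) / (2 × 1.480e-08 m)
Δp_min = 3.563e-27 kg·m/s

A wave packet cannot have both a well-defined position and well-defined momentum.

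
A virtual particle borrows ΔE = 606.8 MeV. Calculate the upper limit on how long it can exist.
5.424 × 10^-25 s

Using the energy-time uncertainty principle:
ΔEΔt ≥ ℏ/2

For a virtual particle borrowing energy ΔE, the maximum lifetime is:
Δt_max = ℏ/(2ΔE)

Converting energy:
ΔE = 606.8 MeV = 9.722e-11 J

Δt_max = (1.055e-34 J·s) / (2 × 9.722e-11 J)
Δt_max = 5.424e-25 s = 5.424 × 10^-25 s

Virtual particles with higher borrowed energy exist for shorter times.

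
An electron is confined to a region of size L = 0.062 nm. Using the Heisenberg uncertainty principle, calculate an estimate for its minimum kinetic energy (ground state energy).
2.478 eV

Using the uncertainty principle to estimate ground state energy:

1. The position uncertainty is approximately the confinement size:
   Δx ≈ L = 6.200e-11 m

2. From ΔxΔp ≥ ℏ/2, the minimum momentum uncertainty is:
   Δp ≈ ℏ/(2L) = 8.505e-25 kg·m/s

3. The kinetic energy is approximately:
   KE ≈ (Δp)²/(2m) = (8.505e-25)²/(2 × 9.109e-31 kg)
   KE ≈ 3.970e-19 J = 2.478 eV

This is an order-of-magnitude estimate of the ground state energy.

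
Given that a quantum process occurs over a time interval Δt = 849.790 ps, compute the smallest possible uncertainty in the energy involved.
387.279 neV

Using the energy-time uncertainty principle:
ΔEΔt ≥ ℏ/2

The minimum uncertainty in energy is:
ΔE_min = ℏ/(2Δt)
ΔE_min = (1.055e-34 J·s) / (2 × 8.498e-10 s)
ΔE_min = 6.205e-26 J = 387.279 neV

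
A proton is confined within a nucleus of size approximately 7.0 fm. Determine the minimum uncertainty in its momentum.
7.533 × 10^-21 kg·m/s

Using the Heisenberg uncertainty principle:
ΔxΔp ≥ ℏ/2

With Δx ≈ L = 7.000e-15 m (the confinement size):
Δp_min = ℏ/(2Δx)
Δp_min = (1.055e-34 J·s) / (2 × 7.000e-15 m)
Δp_min = 7.533e-21 kg·m/s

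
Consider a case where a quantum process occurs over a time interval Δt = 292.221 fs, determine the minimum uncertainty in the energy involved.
1.126 meV

Using the energy-time uncertainty principle:
ΔEΔt ≥ ℏ/2

The minimum uncertainty in energy is:
ΔE_min = ℏ/(2Δt)
ΔE_min = (1.055e-34 J·s) / (2 × 2.922e-13 s)
ΔE_min = 1.804e-22 J = 1.126 meV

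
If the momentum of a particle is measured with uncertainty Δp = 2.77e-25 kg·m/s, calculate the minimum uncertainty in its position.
190.356 pm

Using the Heisenberg uncertainty principle:
ΔxΔp ≥ ℏ/2

The minimum uncertainty in position is:
Δx_min = ℏ/(2Δp)
Δx_min = (1.055e-34 J·s) / (2 × 2.770e-25 kg·m/s)
Δx_min = 1.904e-10 m = 190.356 pm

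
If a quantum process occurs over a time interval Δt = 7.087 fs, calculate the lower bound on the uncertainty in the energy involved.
46.438 meV

Using the energy-time uncertainty principle:
ΔEΔt ≥ ℏ/2

The minimum uncertainty in energy is:
ΔE_min = ℏ/(2Δt)
ΔE_min = (1.055e-34 J·s) / (2 × 7.087e-15 s)
ΔE_min = 7.440e-21 J = 46.438 meV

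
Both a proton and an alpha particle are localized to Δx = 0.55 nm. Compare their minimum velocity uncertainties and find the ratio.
The proton has the larger minimum velocity uncertainty, by a ratio of 4.0.

For both particles, Δp_min = ℏ/(2Δx) = 9.587e-26 kg·m/s (same for both).

The velocity uncertainty is Δv = Δp/m:
- proton: Δv = 9.587e-26 / 1.673e-27 = 5.732e+01 m/s = 57.317 m/s
- alpha particle: Δv = 9.587e-26 / 6.645e-27 = 1.443e+01 m/s = 14.428 m/s

Ratio: 5.732e+01 / 1.443e+01 = 4.0

The lighter particle has larger velocity uncertainty because Δv ∝ 1/m.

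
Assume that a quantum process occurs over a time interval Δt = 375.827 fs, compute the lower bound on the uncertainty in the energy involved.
875.685 μeV

Using the energy-time uncertainty principle:
ΔEΔt ≥ ℏ/2

The minimum uncertainty in energy is:
ΔE_min = ℏ/(2Δt)
ΔE_min = (1.055e-34 J·s) / (2 × 3.758e-13 s)
ΔE_min = 1.403e-22 J = 875.685 μeV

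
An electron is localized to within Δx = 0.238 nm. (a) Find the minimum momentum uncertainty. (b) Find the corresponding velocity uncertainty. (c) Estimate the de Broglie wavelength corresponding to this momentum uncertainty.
(a) Δp_min = 2.215 × 10^-25 kg·m/s
(b) Δv_min = 243.209 km/s
(c) λ_dB = 2.991 nm

Step-by-step:

(a) From the uncertainty principle:
Δp_min = ℏ/(2Δx) = (1.055e-34 J·s)/(2 × 2.380e-10 m) = 2.215e-25 kg·m/s

(b) The velocity uncertainty:
Δv = Δp/m = (2.215e-25 kg·m/s)/(9.109e-31 kg) = 2.432e+05 m/s = 243.209 km/s

(c) The de Broglie wavelength for this momentum:
λ = h/p = (6.626e-34 J·s)/(2.215e-25 kg·m/s) = 2.991e-09 m = 2.991 nm

Note: The de Broglie wavelength is comparable to the localization size, as expected from wave-particle duality.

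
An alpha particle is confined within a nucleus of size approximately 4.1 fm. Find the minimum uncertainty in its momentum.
1.286 × 10^-20 kg·m/s

Using the Heisenberg uncertainty principle:
ΔxΔp ≥ ℏ/2

With Δx ≈ L = 4.100e-15 m (the confinement size):
Δp_min = ℏ/(2Δx)
Δp_min = (1.055e-34 J·s) / (2 × 4.100e-15 m)
Δp_min = 1.286e-20 kg·m/s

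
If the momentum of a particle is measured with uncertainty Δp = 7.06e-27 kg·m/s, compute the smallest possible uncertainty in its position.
7.469 nm

Using the Heisenberg uncertainty principle:
ΔxΔp ≥ ℏ/2

The minimum uncertainty in position is:
Δx_min = ℏ/(2Δp)
Δx_min = (1.055e-34 J·s) / (2 × 7.060e-27 kg·m/s)
Δx_min = 7.469e-09 m = 7.469 nm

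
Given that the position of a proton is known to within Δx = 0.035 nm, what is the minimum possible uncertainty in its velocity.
900.700 m/s

Using the Heisenberg uncertainty principle and Δp = mΔv:
ΔxΔp ≥ ℏ/2
Δx(mΔv) ≥ ℏ/2

The minimum uncertainty in velocity is:
Δv_min = ℏ/(2mΔx)
Δv_min = (1.055e-34 J·s) / (2 × 1.673e-27 kg × 3.500e-11 m)
Δv_min = 9.007e+02 m/s = 900.700 m/s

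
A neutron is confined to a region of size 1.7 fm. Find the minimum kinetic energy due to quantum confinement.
1.792 MeV

Using the uncertainty principle:

1. Position uncertainty: Δx ≈ 1.700e-15 m
2. Minimum momentum uncertainty: Δp = ℏ/(2Δx) = 3.102e-20 kg·m/s
3. Minimum kinetic energy:
   KE = (Δp)²/(2m) = (3.102e-20)²/(2 × 1.675e-27 kg)
   KE = 2.872e-13 J = 1.792 MeV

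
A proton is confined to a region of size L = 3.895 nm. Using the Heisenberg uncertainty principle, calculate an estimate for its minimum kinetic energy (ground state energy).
341.932 neV

Using the uncertainty principle to estimate ground state energy:

1. The position uncertainty is approximately the confinement size:
   Δx ≈ L = 3.895e-09 m

2. From ΔxΔp ≥ ℏ/2, the minimum momentum uncertainty is:
   Δp ≈ ℏ/(2L) = 1.354e-26 kg·m/s

3. The kinetic energy is approximately:
   KE ≈ (Δp)²/(2m) = (1.354e-26)²/(2 × 1.673e-27 kg)
   KE ≈ 5.478e-26 J = 341.932 neV

This is an order-of-magnitude estimate of the ground state energy.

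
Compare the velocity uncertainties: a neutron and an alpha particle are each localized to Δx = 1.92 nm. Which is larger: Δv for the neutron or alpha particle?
The neutron has the larger minimum velocity uncertainty, by a ratio of 4.0.

For both particles, Δp_min = ℏ/(2Δx) = 2.746e-26 kg·m/s (same for both).

The velocity uncertainty is Δv = Δp/m:
- neutron: Δv = 2.746e-26 / 1.675e-27 = 1.640e+01 m/s = 16.396 m/s
- alpha particle: Δv = 2.746e-26 / 6.645e-27 = 4.133e+00 m/s = 4.133 m/s

Ratio: 1.640e+01 / 4.133e+00 = 4.0

The lighter particle has larger velocity uncertainty because Δv ∝ 1/m.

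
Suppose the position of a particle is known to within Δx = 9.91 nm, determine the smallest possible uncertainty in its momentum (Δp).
5.321 × 10^-27 kg·m/s

Using the Heisenberg uncertainty principle:
ΔxΔp ≥ ℏ/2

The minimum uncertainty in momentum is:
Δp_min = ℏ/(2Δx)
Δp_min = (1.055e-34 J·s) / (2 × 9.910e-09 m)
Δp_min = 5.321e-27 kg·m/s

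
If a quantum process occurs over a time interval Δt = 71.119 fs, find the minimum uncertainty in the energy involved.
4.628 meV

Using the energy-time uncertainty principle:
ΔEΔt ≥ ℏ/2

The minimum uncertainty in energy is:
ΔE_min = ℏ/(2Δt)
ΔE_min = (1.055e-34 J·s) / (2 × 7.112e-14 s)
ΔE_min = 7.414e-22 J = 4.628 meV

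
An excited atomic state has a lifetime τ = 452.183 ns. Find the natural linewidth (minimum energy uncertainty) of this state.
727.816 peV

Using the energy-time uncertainty principle:
ΔEΔt ≥ ℏ/2

The lifetime τ represents the time uncertainty Δt.
The natural linewidth (minimum energy uncertainty) is:

ΔE = ℏ/(2τ)
ΔE = (1.055e-34 J·s) / (2 × 4.522e-07 s)
ΔE = 1.166e-28 J = 727.816 peV

This natural linewidth limits the precision of spectroscopic measurements.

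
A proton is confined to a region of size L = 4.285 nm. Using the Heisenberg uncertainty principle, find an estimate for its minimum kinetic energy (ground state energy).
282.522 neV

Using the uncertainty principle to estimate ground state energy:

1. The position uncertainty is approximately the confinement size:
   Δx ≈ L = 4.285e-09 m

2. From ΔxΔp ≥ ℏ/2, the minimum momentum uncertainty is:
   Δp ≈ ℏ/(2L) = 1.231e-26 kg·m/s

3. The kinetic energy is approximately:
   KE ≈ (Δp)²/(2m) = (1.231e-26)²/(2 × 1.673e-27 kg)
   KE ≈ 4.527e-26 J = 282.522 neV

This is an order-of-magnitude estimate of the ground state energy.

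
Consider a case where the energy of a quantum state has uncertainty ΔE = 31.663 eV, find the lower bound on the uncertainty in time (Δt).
10.394 as

Using the energy-time uncertainty principle:
ΔEΔt ≥ ℏ/2

The minimum uncertainty in time is:
Δt_min = ℏ/(2ΔE)
Δt_min = (1.055e-34 J·s) / (2 × 5.073e-18 J)
Δt_min = 1.039e-17 s = 10.394 as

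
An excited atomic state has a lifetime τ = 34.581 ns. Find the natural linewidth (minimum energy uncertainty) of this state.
9.517 neV

Using the energy-time uncertainty principle:
ΔEΔt ≥ ℏ/2

The lifetime τ represents the time uncertainty Δt.
The natural linewidth (minimum energy uncertainty) is:

ΔE = ℏ/(2τ)
ΔE = (1.055e-34 J·s) / (2 × 3.458e-08 s)
ΔE = 1.525e-27 J = 9.517 neV

This natural linewidth limits the precision of spectroscopic measurements.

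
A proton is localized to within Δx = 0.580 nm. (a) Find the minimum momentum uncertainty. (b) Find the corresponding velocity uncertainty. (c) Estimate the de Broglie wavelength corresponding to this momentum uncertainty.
(a) Δp_min = 9.091 × 10^-26 kg·m/s
(b) Δv_min = 54.353 m/s
(c) λ_dB = 7.288 nm

Step-by-step:

(a) From the uncertainty principle:
Δp_min = ℏ/(2Δx) = (1.055e-34 J·s)/(2 × 5.800e-10 m) = 9.091e-26 kg·m/s

(b) The velocity uncertainty:
Δv = Δp/m = (9.091e-26 kg·m/s)/(1.673e-27 kg) = 5.435e+01 m/s = 54.353 m/s

(c) The de Broglie wavelength for this momentum:
λ = h/p = (6.626e-34 J·s)/(9.091e-26 kg·m/s) = 7.288e-09 m = 7.288 nm

Note: The de Broglie wavelength is comparable to the localization size, as expected from wave-particle duality.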